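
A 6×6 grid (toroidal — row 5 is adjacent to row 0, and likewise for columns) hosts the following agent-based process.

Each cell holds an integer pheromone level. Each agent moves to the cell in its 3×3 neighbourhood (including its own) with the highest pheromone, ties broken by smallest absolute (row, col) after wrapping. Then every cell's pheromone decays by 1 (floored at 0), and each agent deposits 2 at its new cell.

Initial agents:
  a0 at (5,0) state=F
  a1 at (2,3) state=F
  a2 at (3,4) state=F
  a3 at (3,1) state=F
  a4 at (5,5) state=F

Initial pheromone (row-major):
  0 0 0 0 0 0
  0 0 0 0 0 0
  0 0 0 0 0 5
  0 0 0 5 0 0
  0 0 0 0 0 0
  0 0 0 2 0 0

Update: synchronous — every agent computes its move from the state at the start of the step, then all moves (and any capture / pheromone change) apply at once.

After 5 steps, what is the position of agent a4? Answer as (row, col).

(0, 0)

t=1: a0@(0,0) a1@(3,3) a2@(2,5) a3@(2,0) a4@(0,0) | pheromone: 4 0 0 0 0 0 / 0 0 0 0 0 0 / 2 0 0 0 0 6 / 0 0 0 6 0 0 / 0 0 0 0 0 0 / 0 0 0 1 0 0
t=2: a0@(0,0) a1@(3,3) a2@(2,5) a3@(2,5) a4@(0,0) | pheromone: 7 0 0 0 0 0 / 0 0 0 0 0 0 / 1 0 0 0 0 9 / 0 0 0 7 0 0 / 0 0 0 0 0 0 / 0 0 0 0 0 0
t=3: a0@(0,0) a1@(3,3) a2@(2,5) a3@(2,5) a4@(0,0) | pheromone: 10 0 0 0 0 0 / 0 0 0 0 0 0 / 0 0 0 0 0 12 / 0 0 0 8 0 0 / 0 0 0 0 0 0 / 0 0 0 0 0 0
t=4: a0@(0,0) a1@(3,3) a2@(2,5) a3@(2,5) a4@(0,0) | pheromone: 13 0 0 0 0 0 / 0 0 0 0 0 0 / 0 0 0 0 0 15 / 0 0 0 9 0 0 / 0 0 0 0 0 0 / 0 0 0 0 0 0
t=5: a0@(0,0) a1@(3,3) a2@(2,5) a3@(2,5) a4@(0,0) | pheromone: 16 0 0 0 0 0 / 0 0 0 0 0 0 / 0 0 0 0 0 18 / 0 0 0 10 0 0 / 0 0 0 0 0 0 / 0 0 0 0 0 0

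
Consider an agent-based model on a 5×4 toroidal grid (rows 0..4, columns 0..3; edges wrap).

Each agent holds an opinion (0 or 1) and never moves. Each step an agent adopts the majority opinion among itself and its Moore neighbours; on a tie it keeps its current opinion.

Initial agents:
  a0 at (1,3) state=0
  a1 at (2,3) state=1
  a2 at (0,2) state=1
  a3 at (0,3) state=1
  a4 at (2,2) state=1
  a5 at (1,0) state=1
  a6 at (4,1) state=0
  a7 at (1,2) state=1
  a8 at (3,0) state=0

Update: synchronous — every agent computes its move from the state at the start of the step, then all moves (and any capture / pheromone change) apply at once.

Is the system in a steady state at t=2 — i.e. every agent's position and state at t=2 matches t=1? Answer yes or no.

yes

t=1: a0@(1,3):1 a1@(2,3):1 a2@(0,2):1 a3@(0,3):1 a4@(2,2):1 a5@(1,0):1 a6@(4,1):0 a7@(1,2):1 a8@(3,0):0
t=2: (unchanged — steady state)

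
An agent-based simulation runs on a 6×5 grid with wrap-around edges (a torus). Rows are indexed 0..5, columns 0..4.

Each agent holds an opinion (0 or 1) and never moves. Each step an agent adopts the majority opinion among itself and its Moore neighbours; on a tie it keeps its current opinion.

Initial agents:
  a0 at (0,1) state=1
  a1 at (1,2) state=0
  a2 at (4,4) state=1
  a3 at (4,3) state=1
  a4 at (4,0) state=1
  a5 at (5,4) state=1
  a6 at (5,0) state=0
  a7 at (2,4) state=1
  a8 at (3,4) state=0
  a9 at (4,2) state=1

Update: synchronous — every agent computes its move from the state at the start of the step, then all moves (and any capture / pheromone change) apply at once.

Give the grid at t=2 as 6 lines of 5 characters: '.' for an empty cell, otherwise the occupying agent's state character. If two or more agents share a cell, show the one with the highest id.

t=1: a0@(0,1):0 a1@(1,2):0 a2@(4,4):1 a3@(4,3):1 a4@(4,0):1 a5@(5,4):1 a6@(5,0):1 a7@(2,4):1 a8@(3,4):1 a9@(4,2):1
t=2: (unchanged — steady state)

.0...
..0..
....1
....1
1.111
1...1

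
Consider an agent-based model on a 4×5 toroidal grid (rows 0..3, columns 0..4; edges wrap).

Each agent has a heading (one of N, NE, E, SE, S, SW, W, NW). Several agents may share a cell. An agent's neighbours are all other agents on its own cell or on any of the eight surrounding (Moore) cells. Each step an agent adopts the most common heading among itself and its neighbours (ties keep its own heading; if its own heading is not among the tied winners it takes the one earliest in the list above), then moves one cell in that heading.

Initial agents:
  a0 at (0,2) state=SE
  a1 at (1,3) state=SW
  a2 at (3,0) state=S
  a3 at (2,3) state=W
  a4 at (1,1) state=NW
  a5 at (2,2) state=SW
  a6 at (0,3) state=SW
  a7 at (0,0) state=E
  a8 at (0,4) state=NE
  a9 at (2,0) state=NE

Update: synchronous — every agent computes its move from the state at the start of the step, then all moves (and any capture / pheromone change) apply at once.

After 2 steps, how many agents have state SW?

t=1: a0@(1,1):SW a1@(2,2):SW a2@(2,1):NE a3@(3,2):SW a4@(0,0):NW a5@(3,1):SW a6@(1,2):SW a7@(0,1):E a8@(1,3):SW a9@(1,1):NE
t=2: a0@(2,0):SW a1@(3,1):SW a2@(3,0):SW a3@(0,1):SW a4@(1,4):SW a5@(0,0):SW a6@(2,1):SW a7@(1,0):SW a8@(2,2):SW a9@(2,0):SW

10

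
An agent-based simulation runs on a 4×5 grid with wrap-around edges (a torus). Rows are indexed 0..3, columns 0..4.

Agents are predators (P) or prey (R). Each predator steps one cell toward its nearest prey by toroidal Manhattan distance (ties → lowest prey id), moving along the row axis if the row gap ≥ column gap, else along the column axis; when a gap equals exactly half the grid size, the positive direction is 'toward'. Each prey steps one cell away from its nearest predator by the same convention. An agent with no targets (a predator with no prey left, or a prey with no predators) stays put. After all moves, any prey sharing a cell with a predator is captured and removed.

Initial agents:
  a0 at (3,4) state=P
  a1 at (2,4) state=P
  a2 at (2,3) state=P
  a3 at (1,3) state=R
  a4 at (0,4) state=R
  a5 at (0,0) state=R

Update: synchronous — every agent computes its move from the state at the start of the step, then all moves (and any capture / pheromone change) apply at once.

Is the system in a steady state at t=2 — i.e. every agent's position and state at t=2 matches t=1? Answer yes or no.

no

t=1: a0@(0,4):P a1@(1,4):P a2@(1,3):P a3@(0,3):R a5@(1,0):R
t=2: a0@(0,3):P a1@(1,0):P a2@(0,3):P a3@(0,2):R a5@(1,1):R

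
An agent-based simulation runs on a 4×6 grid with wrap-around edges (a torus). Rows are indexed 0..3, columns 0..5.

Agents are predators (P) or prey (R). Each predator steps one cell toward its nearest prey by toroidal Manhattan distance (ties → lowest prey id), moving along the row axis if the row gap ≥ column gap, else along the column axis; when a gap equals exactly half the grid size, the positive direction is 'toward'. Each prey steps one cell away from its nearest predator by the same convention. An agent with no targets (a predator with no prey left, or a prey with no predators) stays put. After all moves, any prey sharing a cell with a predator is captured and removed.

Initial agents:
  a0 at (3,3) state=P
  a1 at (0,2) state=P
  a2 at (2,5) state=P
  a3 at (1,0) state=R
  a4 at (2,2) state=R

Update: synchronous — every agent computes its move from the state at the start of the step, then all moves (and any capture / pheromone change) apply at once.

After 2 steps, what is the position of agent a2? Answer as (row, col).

(0, 5)

t=1: a0@(2,3):P a1@(1,2):P a2@(1,5):P a3@(0,0):R
t=2: a0@(2,4):P a1@(1,1):P a2@(0,5):P a3@(3,0):R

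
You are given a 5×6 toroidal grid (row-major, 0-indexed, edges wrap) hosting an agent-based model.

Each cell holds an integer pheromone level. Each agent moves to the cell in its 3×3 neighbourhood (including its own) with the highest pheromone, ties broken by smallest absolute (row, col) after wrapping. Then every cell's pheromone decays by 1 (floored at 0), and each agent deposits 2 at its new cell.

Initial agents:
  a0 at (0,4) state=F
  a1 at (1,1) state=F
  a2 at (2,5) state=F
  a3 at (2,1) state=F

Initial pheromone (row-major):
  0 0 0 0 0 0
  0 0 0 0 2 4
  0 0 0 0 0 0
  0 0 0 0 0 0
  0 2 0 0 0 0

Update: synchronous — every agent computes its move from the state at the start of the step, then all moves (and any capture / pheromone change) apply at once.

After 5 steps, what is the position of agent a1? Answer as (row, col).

(1, 5)

t=1: a0@(1,5) a1@(0,0) a2@(1,5) a3@(1,0) | pheromone: 2 0 0 0 0 0 / 2 0 0 0 1 7 / 0 0 0 0 0 0 / 0 0 0 0 0 0 / 0 1 0 0 0 0
t=2: a0@(1,5) a1@(1,5) a2@(1,5) a3@(1,5) | pheromone: 1 0 0 0 0 0 / 1 0 0 0 0 14 / 0 0 0 0 0 0 / 0 0 0 0 0 0 / 0 0 0 0 0 0
t=3: a0@(1,5) a1@(1,5) a2@(1,5) a3@(1,5) | pheromone: 0 0 0 0 0 0 / 0 0 0 0 0 21 / 0 0 0 0 0 0 / 0 0 0 0 0 0 / 0 0 0 0 0 0
t=4: a0@(1,5) a1@(1,5) a2@(1,5) a3@(1,5) | pheromone: 0 0 0 0 0 0 / 0 0 0 0 0 28 / 0 0 0 0 0 0 / 0 0 0 0 0 0 / 0 0 0 0 0 0
t=5: a0@(1,5) a1@(1,5) a2@(1,5) a3@(1,5) | pheromone: 0 0 0 0 0 0 / 0 0 0 0 0 35 / 0 0 0 0 0 0 / 0 0 0 0 0 0 / 0 0 0 0 0 0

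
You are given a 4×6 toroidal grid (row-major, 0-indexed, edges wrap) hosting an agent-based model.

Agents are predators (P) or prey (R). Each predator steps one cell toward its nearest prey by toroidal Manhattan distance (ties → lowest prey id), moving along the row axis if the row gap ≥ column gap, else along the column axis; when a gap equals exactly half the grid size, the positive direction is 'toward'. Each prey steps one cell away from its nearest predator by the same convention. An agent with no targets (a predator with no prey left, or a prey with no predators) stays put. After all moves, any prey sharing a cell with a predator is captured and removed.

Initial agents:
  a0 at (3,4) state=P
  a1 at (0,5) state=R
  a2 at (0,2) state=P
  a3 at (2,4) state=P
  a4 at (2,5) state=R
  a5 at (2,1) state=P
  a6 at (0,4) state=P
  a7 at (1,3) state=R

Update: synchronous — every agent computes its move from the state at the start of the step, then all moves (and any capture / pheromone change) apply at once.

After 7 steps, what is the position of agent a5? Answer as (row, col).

(3, 1)

t=1: a0@(0,4):P a1@(0,0):R a2@(1,2):P a3@(2,5):P a5@(2,0):P a6@(0,5):P a7@(2,3):R
t=2: a0@(0,5):P a1@(0,1):R a2@(2,2):P a3@(2,4):P a5@(3,0):P a6@(0,0):P a7@(3,3):R
t=3: a0@(0,0):P a1@(0,2):R a2@(3,2):P a3@(3,4):P a5@(0,0):P a6@(0,1):P a7@(0,3):R
t=4: a0@(0,1):P a1@(1,2):R a2@(0,2):P a3@(0,4):P a5@(0,1):P a6@(0,2):P a7@(1,3):R
t=5: a0@(1,1):P a1@(2,2):R a2@(1,2):P a3@(1,4):P a5@(1,1):P a6@(1,2):P a7@(2,3):R
t=6: a0@(2,1):P a1@(3,2):R a2@(2,2):P a3@(2,4):P a5@(2,1):P a6@(2,2):P a7@(3,3):R
t=7: a0@(3,1):P a1@(0,2):R a2@(3,2):P a3@(3,4):P a5@(3,1):P a6@(3,2):P a7@(0,3):R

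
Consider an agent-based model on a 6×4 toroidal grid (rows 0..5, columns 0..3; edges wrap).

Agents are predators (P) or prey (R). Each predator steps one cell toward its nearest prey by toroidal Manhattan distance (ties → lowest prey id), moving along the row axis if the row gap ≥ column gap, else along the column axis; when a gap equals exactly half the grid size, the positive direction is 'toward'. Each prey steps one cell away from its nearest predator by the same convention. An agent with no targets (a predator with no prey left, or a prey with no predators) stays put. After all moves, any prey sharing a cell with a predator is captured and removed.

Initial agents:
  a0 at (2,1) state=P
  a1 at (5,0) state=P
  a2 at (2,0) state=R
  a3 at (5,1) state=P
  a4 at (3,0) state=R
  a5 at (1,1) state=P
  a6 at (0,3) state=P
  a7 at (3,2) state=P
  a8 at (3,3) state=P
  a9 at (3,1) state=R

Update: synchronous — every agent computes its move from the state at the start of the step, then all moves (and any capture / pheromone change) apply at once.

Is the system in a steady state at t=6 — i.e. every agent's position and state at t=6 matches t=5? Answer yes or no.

t=1: a0@(2,0):P a1@(4,0):P a2@(2,3):R a3@(4,1):P a5@(2,1):P a6@(1,3):P a7@(3,1):P a8@(3,0):P
t=2: a0@(2,3):P a1@(3,0):P a3@(3,1):P a5@(2,2):P a6@(2,3):P a7@(3,2):P a8@(2,0):P
t=3: (unchanged — steady state)

yes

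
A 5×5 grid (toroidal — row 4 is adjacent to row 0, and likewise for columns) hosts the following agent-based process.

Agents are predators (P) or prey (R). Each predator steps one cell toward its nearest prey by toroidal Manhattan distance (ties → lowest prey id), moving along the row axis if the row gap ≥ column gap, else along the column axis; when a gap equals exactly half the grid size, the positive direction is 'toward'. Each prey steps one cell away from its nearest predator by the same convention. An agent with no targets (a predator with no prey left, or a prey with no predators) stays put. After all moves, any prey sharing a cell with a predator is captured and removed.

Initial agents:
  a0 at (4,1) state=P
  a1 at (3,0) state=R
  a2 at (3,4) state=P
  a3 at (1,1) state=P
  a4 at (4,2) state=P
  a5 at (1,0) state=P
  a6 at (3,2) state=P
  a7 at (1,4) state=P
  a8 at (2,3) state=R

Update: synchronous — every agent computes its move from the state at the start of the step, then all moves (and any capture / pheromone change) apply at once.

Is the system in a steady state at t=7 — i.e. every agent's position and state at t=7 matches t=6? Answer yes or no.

yes

t=1: a0@(3,1):P a2@(3,0):P a3@(2,1):P a4@(4,1):P a5@(2,0):P a6@(3,1):P a7@(2,4):P a8@(1,3):R
t=2: a0@(2,1):P a2@(2,0):P a3@(2,2):P a4@(0,1):P a5@(2,4):P a6@(2,1):P a7@(1,4):P a8@(0,3):R
t=3: a0@(1,1):P a2@(1,0):P a3@(1,2):P a4@(0,2):P a5@(1,4):P a6@(1,1):P a7@(0,4):P
t=4: (unchanged — steady state)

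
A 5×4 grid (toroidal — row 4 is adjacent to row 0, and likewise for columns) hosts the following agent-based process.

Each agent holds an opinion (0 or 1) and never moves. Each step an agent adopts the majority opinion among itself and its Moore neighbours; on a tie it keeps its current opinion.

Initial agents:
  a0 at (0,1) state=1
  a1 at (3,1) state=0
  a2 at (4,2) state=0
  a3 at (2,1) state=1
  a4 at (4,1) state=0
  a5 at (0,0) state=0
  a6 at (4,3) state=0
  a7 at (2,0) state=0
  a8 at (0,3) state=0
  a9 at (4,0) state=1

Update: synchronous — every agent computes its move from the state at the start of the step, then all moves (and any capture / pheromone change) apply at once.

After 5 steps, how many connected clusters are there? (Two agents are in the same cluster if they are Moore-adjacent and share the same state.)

t=1: a0@(0,1):0 a1@(3,1):0 a2@(4,2):0 a3@(2,1):0 a4@(4,1):0 a5@(0,0):0 a6@(4,3):0 a7@(2,0):0 a8@(0,3):0 a9@(4,0):0
t=2: (unchanged — steady state)

1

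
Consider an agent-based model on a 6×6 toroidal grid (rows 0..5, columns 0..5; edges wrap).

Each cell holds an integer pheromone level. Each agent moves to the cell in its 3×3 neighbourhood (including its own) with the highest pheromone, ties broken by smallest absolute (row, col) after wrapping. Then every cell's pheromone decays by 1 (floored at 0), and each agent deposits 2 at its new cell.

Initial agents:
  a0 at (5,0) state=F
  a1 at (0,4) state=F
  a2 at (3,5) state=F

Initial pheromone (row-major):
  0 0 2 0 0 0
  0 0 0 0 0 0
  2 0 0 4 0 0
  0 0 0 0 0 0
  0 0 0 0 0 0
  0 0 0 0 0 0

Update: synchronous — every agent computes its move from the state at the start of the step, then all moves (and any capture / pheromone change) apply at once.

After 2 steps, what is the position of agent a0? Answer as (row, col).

t=1: a0@(0,0) a1@(0,3) a2@(2,0) | pheromone: 2 0 1 2 0 0 / 0 0 0 0 0 0 / 3 0 0 3 0 0 / 0 0 0 0 0 0 / 0 0 0 0 0 0 / 0 0 0 0 0 0
t=2: a0@(0,0) a1@(0,3) a2@(2,0) | pheromone: 3 0 0 3 0 0 / 0 0 0 0 0 0 / 4 0 0 2 0 0 / 0 0 0 0 0 0 / 0 0 0 0 0 0 / 0 0 0 0 0 0

(0, 0)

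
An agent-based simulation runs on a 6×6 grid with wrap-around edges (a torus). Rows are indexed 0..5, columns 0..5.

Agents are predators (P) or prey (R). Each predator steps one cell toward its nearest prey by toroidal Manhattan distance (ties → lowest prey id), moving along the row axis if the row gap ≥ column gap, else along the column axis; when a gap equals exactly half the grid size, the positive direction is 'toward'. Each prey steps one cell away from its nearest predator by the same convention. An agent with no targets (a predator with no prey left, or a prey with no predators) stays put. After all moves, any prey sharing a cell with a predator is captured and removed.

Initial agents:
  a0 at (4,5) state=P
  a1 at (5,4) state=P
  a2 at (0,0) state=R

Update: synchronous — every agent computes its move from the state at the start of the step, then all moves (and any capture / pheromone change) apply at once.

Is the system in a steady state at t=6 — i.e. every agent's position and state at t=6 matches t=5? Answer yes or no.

t=1: a0@(5,5):P a1@(5,5):P a2@(1,0):R
t=2: a0@(0,5):P a1@(0,5):P a2@(2,0):R
t=3: a0@(1,5):P a1@(1,5):P a2@(3,0):R
t=4: a0@(2,5):P a1@(2,5):P a2@(4,0):R
t=5: a0@(3,5):P a1@(3,5):P a2@(5,0):R
t=6: a0@(4,5):P a1@(4,5):P a2@(0,0):R

no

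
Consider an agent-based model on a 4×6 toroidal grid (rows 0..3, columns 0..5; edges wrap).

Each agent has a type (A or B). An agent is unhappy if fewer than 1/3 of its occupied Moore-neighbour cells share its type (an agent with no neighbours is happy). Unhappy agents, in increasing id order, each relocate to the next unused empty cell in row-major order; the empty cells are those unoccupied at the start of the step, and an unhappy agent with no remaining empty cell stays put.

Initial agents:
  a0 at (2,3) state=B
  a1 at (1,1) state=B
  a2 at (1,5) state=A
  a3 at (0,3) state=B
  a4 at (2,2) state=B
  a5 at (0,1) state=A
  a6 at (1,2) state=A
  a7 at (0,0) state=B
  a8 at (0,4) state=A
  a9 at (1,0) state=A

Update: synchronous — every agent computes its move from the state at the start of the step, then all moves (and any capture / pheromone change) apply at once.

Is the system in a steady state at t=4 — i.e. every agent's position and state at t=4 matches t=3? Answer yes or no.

t=1: a0@(2,3):B a1@(1,1):B a2@(1,5):A a3@(0,2):B a4@(2,2):B a5@(0,1):A a6@(0,5):A a7@(1,3):B a8@(0,4):A a9@(1,0):A
t=2: (unchanged — steady state)

yes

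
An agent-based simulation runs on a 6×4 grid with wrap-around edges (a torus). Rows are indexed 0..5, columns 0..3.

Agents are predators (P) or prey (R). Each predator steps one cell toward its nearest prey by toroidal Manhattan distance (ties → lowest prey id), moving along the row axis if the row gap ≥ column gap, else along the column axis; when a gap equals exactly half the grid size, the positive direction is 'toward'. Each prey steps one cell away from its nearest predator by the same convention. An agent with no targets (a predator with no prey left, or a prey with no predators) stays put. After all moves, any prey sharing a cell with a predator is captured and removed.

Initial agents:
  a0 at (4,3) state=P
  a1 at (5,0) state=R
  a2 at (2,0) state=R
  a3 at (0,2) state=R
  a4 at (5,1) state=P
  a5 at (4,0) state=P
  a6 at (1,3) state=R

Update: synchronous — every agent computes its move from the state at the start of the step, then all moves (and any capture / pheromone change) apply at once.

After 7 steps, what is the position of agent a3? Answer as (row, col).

(1, 2)

t=1: a0@(5,3):P a2@(1,0):R a3@(1,2):R a4@(5,0):P a5@(5,0):P a6@(0,3):R
t=2: a0@(0,3):P a2@(2,0):R a3@(2,2):R a4@(0,0):P a5@(0,0):P a6@(1,3):R
t=3: a0@(1,3):P a2@(3,0):R a3@(3,2):R a4@(1,0):P a5@(1,0):P a6@(2,3):R
t=4: a0@(2,3):P a2@(4,0):R a3@(4,2):R a4@(2,0):P a5@(2,0):P a6@(3,3):R
t=5: a0@(3,3):P a2@(5,0):R a3@(5,2):R a4@(3,0):P a5@(3,0):P a6@(4,3):R
t=6: a0@(4,3):P a2@(0,0):R a3@(0,2):R a4@(4,0):P a5@(4,0):P a6@(5,3):R
t=7: a0@(5,3):P a2@(1,0):R a3@(1,2):R a4@(5,0):P a5@(5,0):P a6@(0,3):R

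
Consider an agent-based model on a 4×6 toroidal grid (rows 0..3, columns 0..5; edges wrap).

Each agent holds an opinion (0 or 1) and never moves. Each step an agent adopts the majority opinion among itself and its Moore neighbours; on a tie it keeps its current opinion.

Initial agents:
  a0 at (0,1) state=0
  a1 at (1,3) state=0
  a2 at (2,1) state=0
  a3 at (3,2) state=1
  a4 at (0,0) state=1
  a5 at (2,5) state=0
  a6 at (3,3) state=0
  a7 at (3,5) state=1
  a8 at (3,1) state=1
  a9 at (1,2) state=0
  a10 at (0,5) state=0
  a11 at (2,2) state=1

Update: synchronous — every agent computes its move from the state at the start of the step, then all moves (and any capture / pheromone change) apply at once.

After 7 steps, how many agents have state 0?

t=1: a0@(0,1):1 a1@(1,3):0 a2@(2,1):1 a3@(3,2):1 a4@(0,0):1 a5@(2,5):0 a6@(3,3):1 a7@(3,5):1 a8@(3,1):1 a9@(1,2):0 a10@(0,5):1 a11@(2,2):0
t=2: a0@(0,1):1 a1@(1,3):0 a2@(2,1):1 a3@(3,2):1 a4@(0,0):1 a5@(2,5):0 a6@(3,3):1 a7@(3,5):1 a8@(3,1):1 a9@(1,2):0 a10@(0,5):1 a11@(2,2):1
t=3: a0@(0,1):1 a1@(1,3):0 a2@(2,1):1 a3@(3,2):1 a4@(0,0):1 a5@(2,5):0 a6@(3,3):1 a7@(3,5):1 a8@(3,1):1 a9@(1,2):1 a10@(0,5):1 a11@(2,2):1
t=4: a0@(0,1):1 a1@(1,3):1 a2@(2,1):1 a3@(3,2):1 a4@(0,0):1 a5@(2,5):0 a6@(3,3):1 a7@(3,5):1 a8@(3,1):1 a9@(1,2):1 a10@(0,5):1 a11@(2,2):1
t=5: (unchanged — steady state)

1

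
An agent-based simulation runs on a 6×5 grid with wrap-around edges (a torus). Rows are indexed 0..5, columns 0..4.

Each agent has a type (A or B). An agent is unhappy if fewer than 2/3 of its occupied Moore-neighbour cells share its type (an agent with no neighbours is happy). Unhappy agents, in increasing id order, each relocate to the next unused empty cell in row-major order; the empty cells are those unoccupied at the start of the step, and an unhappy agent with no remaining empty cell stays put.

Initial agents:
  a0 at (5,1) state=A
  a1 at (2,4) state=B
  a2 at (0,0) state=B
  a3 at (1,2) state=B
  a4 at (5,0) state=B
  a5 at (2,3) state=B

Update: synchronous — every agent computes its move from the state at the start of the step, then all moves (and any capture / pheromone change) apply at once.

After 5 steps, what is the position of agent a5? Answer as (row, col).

t=1: a0@(0,1):A a1@(2,4):B a2@(0,2):B a3@(1,2):B a4@(0,3):B a5@(2,3):B
t=2: a0@(0,0):A a1@(2,4):B a2@(0,2):B a3@(1,2):B a4@(0,3):B a5@(2,3):B
t=3: (unchanged — steady state)

(2, 3)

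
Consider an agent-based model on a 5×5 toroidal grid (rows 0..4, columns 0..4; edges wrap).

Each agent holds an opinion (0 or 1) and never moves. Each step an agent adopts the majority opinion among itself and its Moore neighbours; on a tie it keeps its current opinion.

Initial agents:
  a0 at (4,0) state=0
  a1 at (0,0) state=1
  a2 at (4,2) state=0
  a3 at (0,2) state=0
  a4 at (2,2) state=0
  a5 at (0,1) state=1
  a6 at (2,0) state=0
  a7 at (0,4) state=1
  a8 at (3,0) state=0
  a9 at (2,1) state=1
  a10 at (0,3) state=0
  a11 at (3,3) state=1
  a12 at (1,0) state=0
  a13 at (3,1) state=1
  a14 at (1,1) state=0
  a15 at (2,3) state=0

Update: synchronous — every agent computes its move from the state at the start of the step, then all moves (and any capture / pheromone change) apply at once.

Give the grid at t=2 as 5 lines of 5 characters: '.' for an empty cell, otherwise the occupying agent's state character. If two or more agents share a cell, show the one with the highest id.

10001
00...
0000.
00.0.
0.0..

t=1: a0@(4,0):1 a1@(0,0):1 a2@(4,2):0 a3@(0,2):0 a4@(2,2):0 a5@(0,1):0 a6@(2,0):0 a7@(0,4):0 a8@(3,0):0 a9@(2,1):0 a10@(0,3):0 a11@(3,3):0 a12@(1,0):1 a13@(3,1):0 a14@(1,1):0 a15@(2,3):0
t=2: a0@(4,0):0 a1@(0,0):1 a2@(4,2):0 a3@(0,2):0 a4@(2,2):0 a5@(0,1):0 a6@(2,0):0 a7@(0,4):1 a8@(3,0):0 a9@(2,1):0 a10@(0,3):0 a11@(3,3):0 a12@(1,0):0 a13@(3,1):0 a14@(1,1):0 a15@(2,3):0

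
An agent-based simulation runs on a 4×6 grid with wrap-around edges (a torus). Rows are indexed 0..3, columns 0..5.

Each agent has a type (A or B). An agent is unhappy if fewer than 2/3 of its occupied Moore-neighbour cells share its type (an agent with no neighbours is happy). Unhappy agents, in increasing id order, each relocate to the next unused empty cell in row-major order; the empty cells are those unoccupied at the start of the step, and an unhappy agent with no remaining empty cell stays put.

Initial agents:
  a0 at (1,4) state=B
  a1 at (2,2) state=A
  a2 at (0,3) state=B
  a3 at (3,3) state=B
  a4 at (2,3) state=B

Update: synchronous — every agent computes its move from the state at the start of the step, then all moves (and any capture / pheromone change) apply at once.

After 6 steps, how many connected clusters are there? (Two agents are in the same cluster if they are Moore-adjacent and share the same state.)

2

t=1: a0@(1,4):B a1@(0,0):A a2@(0,3):B a3@(3,3):B a4@(2,3):B
t=2: (unchanged — steady state)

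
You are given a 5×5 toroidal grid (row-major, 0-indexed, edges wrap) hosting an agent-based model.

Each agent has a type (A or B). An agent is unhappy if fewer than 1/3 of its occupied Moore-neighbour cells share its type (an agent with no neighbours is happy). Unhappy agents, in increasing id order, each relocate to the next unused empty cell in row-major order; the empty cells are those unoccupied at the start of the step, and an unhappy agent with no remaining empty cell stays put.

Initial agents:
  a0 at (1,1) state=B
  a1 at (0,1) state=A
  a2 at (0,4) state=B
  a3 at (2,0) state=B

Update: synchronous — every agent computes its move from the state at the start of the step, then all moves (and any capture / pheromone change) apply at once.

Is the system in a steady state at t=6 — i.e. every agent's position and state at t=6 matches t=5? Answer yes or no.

t=1: a0@(1,1):B a1@(0,0):A a2@(0,4):B a3@(2,0):B
t=2: a0@(1,1):B a1@(0,1):A a2@(0,2):B a3@(2,0):B
t=3: a0@(1,1):B a1@(0,0):A a2@(0,2):B a3@(2,0):B
t=4: a0@(1,1):B a1@(0,1):A a2@(0,2):B a3@(2,0):B
t=5: a0@(1,1):B a1@(0,0):A a2@(0,2):B a3@(2,0):B
t=6: a0@(1,1):B a1@(0,1):A a2@(0,2):B a3@(2,0):B

no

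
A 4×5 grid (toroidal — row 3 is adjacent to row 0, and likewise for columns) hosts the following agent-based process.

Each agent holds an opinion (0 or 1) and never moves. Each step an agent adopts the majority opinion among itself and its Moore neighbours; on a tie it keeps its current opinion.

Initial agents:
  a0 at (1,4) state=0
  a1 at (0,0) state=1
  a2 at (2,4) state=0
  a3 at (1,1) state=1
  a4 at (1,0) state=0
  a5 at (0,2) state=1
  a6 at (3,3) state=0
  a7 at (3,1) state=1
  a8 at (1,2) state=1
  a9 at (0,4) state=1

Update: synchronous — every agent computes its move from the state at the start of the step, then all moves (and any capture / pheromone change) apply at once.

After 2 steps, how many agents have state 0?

t=1: a0@(1,4):0 a1@(0,0):1 a2@(2,4):0 a3@(1,1):1 a4@(1,0):0 a5@(0,2):1 a6@(3,3):0 a7@(3,1):1 a8@(1,2):1 a9@(0,4):0
t=2: (unchanged — steady state)

5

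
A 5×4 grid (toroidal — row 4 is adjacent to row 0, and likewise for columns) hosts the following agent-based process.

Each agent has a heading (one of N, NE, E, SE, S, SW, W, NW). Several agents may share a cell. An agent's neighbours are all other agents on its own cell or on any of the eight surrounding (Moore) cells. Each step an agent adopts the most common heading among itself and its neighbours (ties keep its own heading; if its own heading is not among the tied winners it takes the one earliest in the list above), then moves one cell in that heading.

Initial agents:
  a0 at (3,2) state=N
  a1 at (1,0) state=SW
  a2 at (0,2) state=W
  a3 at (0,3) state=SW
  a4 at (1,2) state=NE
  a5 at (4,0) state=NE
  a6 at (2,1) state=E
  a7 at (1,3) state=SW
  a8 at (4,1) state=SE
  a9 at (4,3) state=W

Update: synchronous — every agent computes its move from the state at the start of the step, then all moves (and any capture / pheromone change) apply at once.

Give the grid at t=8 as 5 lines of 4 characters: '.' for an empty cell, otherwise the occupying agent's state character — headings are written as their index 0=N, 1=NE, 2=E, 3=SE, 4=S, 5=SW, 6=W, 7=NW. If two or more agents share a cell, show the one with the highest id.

..55
....
....
...5
5.55

t=1: a0@(2,2):N a1@(2,3):SW a2@(0,1):W a3@(1,2):SW a4@(2,1):SW a5@(3,1):NE a6@(2,2):E a7@(2,2):SW a8@(0,2):SE a9@(4,2):W
t=2: a0@(3,1):SW a1@(3,2):SW a2@(0,0):W a3@(2,1):SW a4@(3,0):SW a5@(4,0):SW a6@(3,1):SW a7@(3,1):SW a8@(0,1):W a9@(4,1):W
t=3: a0@(4,0):SW a1@(4,1):SW a2@(0,3):W a3@(3,0):SW a4@(4,3):SW a5@(0,3):SW a6@(4,0):SW a7@(4,0):SW a8@(0,0):W a9@(0,0):SW
t=4: a0@(0,3):SW a1@(0,0):SW a2@(1,2):SW a3@(4,3):SW a4@(0,2):SW a5@(1,2):SW a6@(0,3):SW a7@(0,3):SW a8@(1,3):SW a9@(1,3):SW
t=5: a0@(1,2):SW a1@(1,3):SW a2@(2,1):SW a3@(0,2):SW a4@(1,1):SW a5@(2,1):SW a6@(1,2):SW a7@(1,2):SW a8@(2,2):SW a9@(2,2):SW
t=6: a0@(2,1):SW a1@(2,2):SW a2@(3,0):SW a3@(1,1):SW a4@(2,0):SW a5@(3,0):SW a6@(2,1):SW a7@(2,1):SW a8@(3,1):SW a9@(3,1):SW
t=7: a0@(3,0):SW a1@(3,1):SW a2@(4,3):SW a3@(2,0):SW a4@(3,3):SW a5@(4,3):SW a6@(3,0):SW a7@(3,0):SW a8@(4,0):SW a9@(4,0):SW
t=8: a0@(4,3):SW a1@(4,0):SW a2@(0,2):SW a3@(3,3):SW a4@(4,2):SW a5@(0,2):SW a6@(4,3):SW a7@(4,3):SW a8@(0,3):SW a9@(0,3):SW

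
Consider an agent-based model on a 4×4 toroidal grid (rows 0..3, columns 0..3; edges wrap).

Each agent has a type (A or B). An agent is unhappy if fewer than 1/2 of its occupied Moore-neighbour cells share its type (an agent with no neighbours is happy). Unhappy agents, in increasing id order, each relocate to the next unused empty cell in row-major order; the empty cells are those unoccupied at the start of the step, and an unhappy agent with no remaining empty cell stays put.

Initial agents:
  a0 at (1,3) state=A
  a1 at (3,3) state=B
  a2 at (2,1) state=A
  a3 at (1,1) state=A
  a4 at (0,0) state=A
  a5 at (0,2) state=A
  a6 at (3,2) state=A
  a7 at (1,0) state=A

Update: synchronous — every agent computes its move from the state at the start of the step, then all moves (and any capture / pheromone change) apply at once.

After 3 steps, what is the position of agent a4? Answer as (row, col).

t=1: a0@(1,3):A a1@(0,1):B a2@(2,1):A a3@(1,1):A a4@(0,0):A a5@(0,2):A a6@(3,2):A a7@(1,0):A
t=2: a0@(1,3):A a1@(0,3):B a2@(2,1):A a3@(1,1):A a4@(0,0):A a5@(0,2):A a6@(3,2):A a7@(1,0):A
t=3: a0@(1,3):A a1@(0,1):B a2@(2,1):A a3@(1,1):A a4@(0,0):A a5@(0,2):A a6@(3,2):A a7@(1,0):A

(0, 0)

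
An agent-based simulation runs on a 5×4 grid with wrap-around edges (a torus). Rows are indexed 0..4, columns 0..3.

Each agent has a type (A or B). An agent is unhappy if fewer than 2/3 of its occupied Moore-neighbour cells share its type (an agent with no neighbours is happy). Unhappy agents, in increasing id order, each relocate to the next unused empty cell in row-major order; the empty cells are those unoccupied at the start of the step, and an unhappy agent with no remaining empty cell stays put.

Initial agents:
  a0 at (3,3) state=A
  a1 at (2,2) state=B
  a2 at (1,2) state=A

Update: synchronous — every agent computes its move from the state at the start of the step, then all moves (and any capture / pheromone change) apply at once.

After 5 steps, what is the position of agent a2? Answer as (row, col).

t=1: a0@(0,0):A a1@(0,1):B a2@(0,2):A
t=2: a0@(0,3):A a1@(1,0):B a2@(1,1):A
t=3: a0@(0,0):A a1@(0,1):B a2@(0,2):A
t=4: a0@(0,3):A a1@(1,0):B a2@(1,1):A
t=5: a0@(0,0):A a1@(0,1):B a2@(0,2):A

(0, 2)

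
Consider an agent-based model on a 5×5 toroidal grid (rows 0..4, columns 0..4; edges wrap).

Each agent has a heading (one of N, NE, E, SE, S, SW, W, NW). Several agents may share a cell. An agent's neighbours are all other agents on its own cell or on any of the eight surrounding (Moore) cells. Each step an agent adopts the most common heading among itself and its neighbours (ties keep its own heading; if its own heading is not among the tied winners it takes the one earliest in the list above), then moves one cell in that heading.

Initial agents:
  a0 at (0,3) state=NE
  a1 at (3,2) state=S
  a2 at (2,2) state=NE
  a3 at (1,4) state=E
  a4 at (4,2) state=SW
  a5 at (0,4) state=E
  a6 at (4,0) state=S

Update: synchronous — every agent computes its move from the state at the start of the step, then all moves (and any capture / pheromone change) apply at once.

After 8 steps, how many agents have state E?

6

t=1: a0@(0,4):E a1@(4,2):S a2@(1,3):NE a3@(1,0):E a4@(0,1):SW a5@(0,0):E a6@(0,0):S
t=2: a0@(0,0):E a1@(0,2):S a2@(0,4):NE a3@(1,1):E a4@(0,2):E a5@(0,1):E a6@(0,1):E
t=3: a0@(0,1):E a1@(0,3):E a2@(4,0):NE a3@(1,2):E a4@(0,3):E a5@(0,2):E a6@(0,2):E
t=4: a0@(0,2):E a1@(0,4):E a2@(3,1):NE a3@(1,3):E a4@(0,4):E a5@(0,3):E a6@(0,3):E
t=5: a0@(0,3):E a1@(0,0):E a2@(2,2):NE a3@(1,4):E a4@(0,0):E a5@(0,4):E a6@(0,4):E
t=6: a0@(0,4):E a1@(0,1):E a2@(1,3):NE a3@(1,0):E a4@(0,1):E a5@(0,0):E a6@(0,0):E
t=7: a0@(0,0):E a1@(0,2):E a2@(0,4):NE a3@(1,1):E a4@(0,2):E a5@(0,1):E a6@(0,1):E
t=8: a0@(0,1):E a1@(0,3):E a2@(4,0):NE a3@(1,2):E a4@(0,3):E a5@(0,2):E a6@(0,2):E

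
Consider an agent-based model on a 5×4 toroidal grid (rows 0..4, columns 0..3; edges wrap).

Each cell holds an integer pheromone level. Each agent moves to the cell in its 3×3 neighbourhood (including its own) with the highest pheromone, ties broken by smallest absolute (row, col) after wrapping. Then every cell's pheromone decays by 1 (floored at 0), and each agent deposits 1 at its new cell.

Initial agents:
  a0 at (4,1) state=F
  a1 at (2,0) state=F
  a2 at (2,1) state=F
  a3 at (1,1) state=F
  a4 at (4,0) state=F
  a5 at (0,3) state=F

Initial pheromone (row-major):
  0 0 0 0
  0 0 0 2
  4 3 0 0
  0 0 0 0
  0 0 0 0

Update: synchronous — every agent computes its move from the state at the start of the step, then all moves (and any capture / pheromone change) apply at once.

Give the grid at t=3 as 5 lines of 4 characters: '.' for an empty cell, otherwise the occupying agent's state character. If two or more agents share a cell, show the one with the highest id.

F...
....
F...
....
....

t=1: a0@(0,0) a1@(2,0) a2@(2,0) a3@(2,0) a4@(0,0) a5@(1,3) | pheromone: 2 0 0 0 / 0 0 0 2 / 6 2 0 0 / 0 0 0 0 / 0 0 0 0
t=2: a0@(0,0) a1@(2,0) a2@(2,0) a3@(2,0) a4@(0,0) a5@(2,0) | pheromone: 3 0 0 0 / 0 0 0 1 / 9 1 0 0 / 0 0 0 0 / 0 0 0 0
t=3: a0@(0,0) a1@(2,0) a2@(2,0) a3@(2,0) a4@(0,0) a5@(2,0) | pheromone: 4 0 0 0 / 0 0 0 0 / 12 0 0 0 / 0 0 0 0 / 0 0 0 0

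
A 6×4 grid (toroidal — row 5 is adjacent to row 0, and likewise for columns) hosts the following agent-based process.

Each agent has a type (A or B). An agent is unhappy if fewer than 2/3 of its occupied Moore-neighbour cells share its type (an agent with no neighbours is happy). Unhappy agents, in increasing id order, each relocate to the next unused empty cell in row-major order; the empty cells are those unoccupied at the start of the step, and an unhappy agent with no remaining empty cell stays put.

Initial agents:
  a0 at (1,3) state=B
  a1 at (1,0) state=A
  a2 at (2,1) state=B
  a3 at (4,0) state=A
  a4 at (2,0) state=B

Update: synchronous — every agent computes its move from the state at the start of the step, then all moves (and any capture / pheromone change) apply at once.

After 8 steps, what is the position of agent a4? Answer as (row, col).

t=1: a0@(0,0):B a1@(0,1):A a2@(0,2):B a3@(4,0):A a4@(2,0):B
t=2: a0@(0,3):B a1@(1,0):A a2@(1,1):B a3@(4,0):A a4@(2,0):B
t=3: a0@(0,0):B a1@(0,1):A a2@(0,2):B a3@(4,0):A a4@(1,2):B
t=4: a0@(0,3):B a1@(1,0):A a2@(1,1):B a3@(4,0):A a4@(1,3):B
t=5: a0@(0,0):B a1@(0,1):A a2@(0,2):B a3@(4,0):A a4@(1,2):B
t=6: a0@(0,3):B a1@(1,0):A a2@(1,1):B a3@(4,0):A a4@(1,3):B
t=7: a0@(0,0):B a1@(0,1):A a2@(0,2):B a3@(4,0):A a4@(1,2):B
t=8: a0@(0,3):B a1@(1,0):A a2@(1,1):B a3@(4,0):A a4@(1,3):B

(1, 3)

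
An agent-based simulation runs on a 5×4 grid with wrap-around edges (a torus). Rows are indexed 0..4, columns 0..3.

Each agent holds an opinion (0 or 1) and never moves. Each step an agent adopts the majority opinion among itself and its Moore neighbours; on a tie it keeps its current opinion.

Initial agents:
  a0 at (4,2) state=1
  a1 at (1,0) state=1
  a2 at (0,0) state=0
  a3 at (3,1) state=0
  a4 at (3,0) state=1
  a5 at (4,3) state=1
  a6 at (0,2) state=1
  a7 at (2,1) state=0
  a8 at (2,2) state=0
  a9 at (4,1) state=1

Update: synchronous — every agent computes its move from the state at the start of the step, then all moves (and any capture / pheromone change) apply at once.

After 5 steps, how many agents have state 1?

6

t=1: a0@(4,2):1 a1@(1,0):0 a2@(0,0):1 a3@(3,1):0 a4@(3,0):1 a5@(4,3):1 a6@(0,2):1 a7@(2,1):0 a8@(2,2):0 a9@(4,1):1
t=2: (unchanged — steady state)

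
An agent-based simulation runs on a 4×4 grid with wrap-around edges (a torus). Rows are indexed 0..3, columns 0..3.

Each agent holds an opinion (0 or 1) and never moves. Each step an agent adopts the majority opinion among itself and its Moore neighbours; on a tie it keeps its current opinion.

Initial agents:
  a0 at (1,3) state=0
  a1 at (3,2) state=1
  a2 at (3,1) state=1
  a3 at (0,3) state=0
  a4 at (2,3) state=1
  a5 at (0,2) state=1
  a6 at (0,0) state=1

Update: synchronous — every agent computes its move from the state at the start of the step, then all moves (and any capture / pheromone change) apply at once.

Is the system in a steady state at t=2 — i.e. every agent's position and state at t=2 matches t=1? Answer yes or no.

t=1: a0@(1,3):1 a1@(3,2):1 a2@(3,1):1 a3@(0,3):1 a4@(2,3):1 a5@(0,2):1 a6@(0,0):1
t=2: (unchanged — steady state)

yes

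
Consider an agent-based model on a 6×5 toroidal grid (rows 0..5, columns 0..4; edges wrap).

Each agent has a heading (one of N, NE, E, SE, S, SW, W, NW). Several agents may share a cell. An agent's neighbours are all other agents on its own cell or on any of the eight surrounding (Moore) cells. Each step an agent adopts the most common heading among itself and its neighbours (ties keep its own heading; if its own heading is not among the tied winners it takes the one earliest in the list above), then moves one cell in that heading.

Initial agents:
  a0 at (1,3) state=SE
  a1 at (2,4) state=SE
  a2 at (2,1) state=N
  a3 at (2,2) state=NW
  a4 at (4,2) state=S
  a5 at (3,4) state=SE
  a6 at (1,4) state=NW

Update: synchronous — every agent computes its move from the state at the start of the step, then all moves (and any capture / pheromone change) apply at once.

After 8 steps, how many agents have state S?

t=1: a0@(2,4):SE a1@(3,0):SE a2@(1,1):N a3@(1,1):NW a4@(5,2):S a5@(4,0):SE a6@(2,0):SE
t=2: a0@(3,0):SE a1@(4,1):SE a2@(0,1):N a3@(0,0):NW a4@(0,2):S a5@(5,1):SE a6@(3,1):SE
t=3: a0@(4,1):SE a1@(5,2):SE a2@(5,1):N a3@(5,4):NW a4@(1,2):S a5@(0,2):SE a6@(4,2):SE
t=4: a0@(5,2):SE a1@(0,3):SE a2@(0,2):SE a3@(4,3):NW a4@(2,2):S a5@(1,3):SE a6@(5,3):SE
t=5: a0@(0,3):SE a1@(1,4):SE a2@(1,3):SE a3@(5,4):SE a4@(3,2):S a5@(2,4):SE a6@(0,4):SE
t=6: a0@(1,4):SE a1@(2,0):SE a2@(2,4):SE a3@(0,0):SE a4@(4,2):S a5@(3,0):SE a6@(1,0):SE
t=7: a0@(2,0):SE a1@(3,1):SE a2@(3,0):SE a3@(1,1):SE a4@(5,2):S a5@(4,1):SE a6@(2,1):SE
t=8: a0@(3,1):SE a1@(4,2):SE a2@(4,1):SE a3@(2,2):SE a4@(0,2):S a5@(5,2):SE a6@(3,2):SE

1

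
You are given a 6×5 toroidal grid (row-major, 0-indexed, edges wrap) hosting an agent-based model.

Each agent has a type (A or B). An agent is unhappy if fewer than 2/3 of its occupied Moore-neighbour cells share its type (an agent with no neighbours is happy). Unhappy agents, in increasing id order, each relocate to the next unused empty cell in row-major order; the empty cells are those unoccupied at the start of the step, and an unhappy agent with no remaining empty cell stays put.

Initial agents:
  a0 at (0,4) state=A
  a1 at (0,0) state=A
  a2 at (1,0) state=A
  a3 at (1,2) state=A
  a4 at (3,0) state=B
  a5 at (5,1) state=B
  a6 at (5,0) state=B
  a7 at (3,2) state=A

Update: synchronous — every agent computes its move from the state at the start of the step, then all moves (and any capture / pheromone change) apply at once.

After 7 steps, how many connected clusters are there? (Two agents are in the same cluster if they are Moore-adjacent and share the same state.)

4

t=1: a0@(0,4):A a1@(0,1):A a2@(1,0):A a3@(1,2):A a4@(3,0):B a5@(0,2):B a6@(0,3):B a7@(3,2):A
t=2: a0@(0,0):A a1@(0,1):A a2@(1,0):A a3@(1,1):A a4@(3,0):B a5@(1,3):B a6@(1,4):B a7@(3,2):A
t=3: a0@(0,0):A a1@(0,1):A a2@(1,0):A a3@(1,1):A a4@(3,0):B a5@(1,3):B a6@(0,2):B a7@(3,2):A
t=4: a0@(0,0):A a1@(0,1):A a2@(1,0):A a3@(1,1):A a4@(3,0):B a5@(1,3):B a6@(0,3):B a7@(3,2):A
t=5: (unchanged — steady state)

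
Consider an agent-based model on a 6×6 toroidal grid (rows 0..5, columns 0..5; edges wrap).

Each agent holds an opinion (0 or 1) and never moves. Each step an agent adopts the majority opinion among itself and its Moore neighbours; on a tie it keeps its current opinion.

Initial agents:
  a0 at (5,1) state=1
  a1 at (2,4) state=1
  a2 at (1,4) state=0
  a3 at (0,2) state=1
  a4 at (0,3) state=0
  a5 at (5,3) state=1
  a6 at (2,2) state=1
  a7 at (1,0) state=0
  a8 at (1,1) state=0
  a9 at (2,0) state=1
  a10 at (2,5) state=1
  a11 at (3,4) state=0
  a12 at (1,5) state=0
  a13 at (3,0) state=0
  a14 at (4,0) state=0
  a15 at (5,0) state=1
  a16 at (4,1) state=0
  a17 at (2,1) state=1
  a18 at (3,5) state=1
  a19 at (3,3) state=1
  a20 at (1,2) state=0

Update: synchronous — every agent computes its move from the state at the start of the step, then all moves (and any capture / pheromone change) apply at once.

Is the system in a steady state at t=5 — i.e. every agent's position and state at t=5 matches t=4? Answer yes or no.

no

t=1: a0@(5,1):1 a1@(2,4):1 a2@(1,4):0 a3@(0,2):1 a4@(0,3):0 a5@(5,3):1 a6@(2,2):1 a7@(1,0):0 a8@(1,1):1 a9@(2,0):1 a10@(2,5):0 a11@(3,4):1 a12@(1,5):0 a13@(3,0):1 a14@(4,0):0 a15@(5,0):1 a16@(4,1):0 a17@(2,1):0 a18@(3,5):1 a19@(3,3):1 a20@(1,2):0
t=2: a0@(5,1):1 a1@(2,4):1 a2@(1,4):0 a3@(0,2):1 a4@(0,3):0 a5@(5,3):1 a6@(2,2):1 a7@(1,0):0 a8@(1,1):1 a9@(2,0):1 a10@(2,5):1 a11@(3,4):1 a12@(1,5):0 a13@(3,0):0 a14@(4,0):1 a15@(5,0):1 a16@(4,1):1 a17@(2,1):1 a18@(3,5):1 a19@(3,3):1 a20@(1,2):0
t=3: a0@(5,1):1 a1@(2,4):1 a2@(1,4):0 a3@(0,2):1 a4@(0,3):0 a5@(5,3):1 a6@(2,2):1 a7@(1,0):1 a8@(1,1):1 a9@(2,0):1 a10@(2,5):1 a11@(3,4):1 a12@(1,5):0 a13@(3,0):1 a14@(4,0):1 a15@(5,0):1 a16@(4,1):1 a17@(2,1):1 a18@(3,5):1 a19@(3,3):1 a20@(1,2):1
t=4: a0@(5,1):1 a1@(2,4):1 a2@(1,4):0 a3@(0,2):1 a4@(0,3):1 a5@(5,3):1 a6@(2,2):1 a7@(1,0):1 a8@(1,1):1 a9@(2,0):1 a10@(2,5):1 a11@(3,4):1 a12@(1,5):1 a13@(3,0):1 a14@(4,0):1 a15@(5,0):1 a16@(4,1):1 a17@(2,1):1 a18@(3,5):1 a19@(3,3):1 a20@(1,2):1
t=5: a0@(5,1):1 a1@(2,4):1 a2@(1,4):1 a3@(0,2):1 a4@(0,3):1 a5@(5,3):1 a6@(2,2):1 a7@(1,0):1 a8@(1,1):1 a9@(2,0):1 a10@(2,5):1 a11@(3,4):1 a12@(1,5):1 a13@(3,0):1 a14@(4,0):1 a15@(5,0):1 a16@(4,1):1 a17@(2,1):1 a18@(3,5):1 a19@(3,3):1 a20@(1,2):1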